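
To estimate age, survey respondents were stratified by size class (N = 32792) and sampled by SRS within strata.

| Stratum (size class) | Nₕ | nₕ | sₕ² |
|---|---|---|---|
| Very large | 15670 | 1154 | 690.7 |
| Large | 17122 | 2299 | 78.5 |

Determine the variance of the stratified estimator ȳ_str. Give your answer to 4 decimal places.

Var(ȳ_str) = Σₕ Wₕ²(1 − fₕ)sₕ²/nₕ with Wₕ = Nₕ/N, N = 32792.
Very large: Wₕ = 0.47786045; term = 0.47786045²·(1 − 0.07364391)·690.7/1154 = 0.12660877.
Large: Wₕ = 0.52213955; term = 0.52213955²·(1 − 0.13427170)·78.5/2299 = 0.0080590802.
Sum = 0.13466785.

0.1347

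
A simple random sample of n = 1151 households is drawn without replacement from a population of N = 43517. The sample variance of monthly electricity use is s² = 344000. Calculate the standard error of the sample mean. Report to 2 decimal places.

Under SRS without replacement, Var(ȳ) = (1 − f)·s²/n with f = n/N = 1151/43517 = 0.02644943.
Var(ȳ) = (1 − 0.02644943)·344000/1151 = 0.97355057·298.87055 = 290.96559.
SE(ȳ) = √(290.96559) = 17.06.

17.06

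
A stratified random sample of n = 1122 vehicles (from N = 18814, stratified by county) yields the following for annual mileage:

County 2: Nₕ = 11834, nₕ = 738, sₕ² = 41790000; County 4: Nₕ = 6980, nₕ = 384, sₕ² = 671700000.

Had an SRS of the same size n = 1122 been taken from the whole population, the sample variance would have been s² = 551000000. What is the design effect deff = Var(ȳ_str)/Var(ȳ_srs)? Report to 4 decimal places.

Var(ȳ_str) = Σ Wₕ²(1−fₕ)sₕ²/nₕ with Wₕ = Nₕ/18814:
  County 2: (11834/18814)²·(1−738/11834)·41790000/738 = 21006.405
  County 4: (6980/18814)²·(1−384/6980)·671700000/384 = 227519.13
  → Var(ȳ_str) = 248525.54.
Var(ȳ_srs) = (1 − 1122/18814)·551000000/1122 = 461800.64.
deff = 248525.54 / 461800.64 = 0.5382.

0.5382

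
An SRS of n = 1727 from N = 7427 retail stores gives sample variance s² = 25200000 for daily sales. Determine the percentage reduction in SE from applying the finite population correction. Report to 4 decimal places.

f = n/N = 1727/7427 = 0.23252996.
SE_no-fpc = √(s²/n) = 120.79643; SE_fpc = √((1−f)s²/n) = 105.82416.
Ratio = √(1−f) = 0.87605368. Reduction = 100·(1 − 0.87605368) = 12.3946%.

12.3946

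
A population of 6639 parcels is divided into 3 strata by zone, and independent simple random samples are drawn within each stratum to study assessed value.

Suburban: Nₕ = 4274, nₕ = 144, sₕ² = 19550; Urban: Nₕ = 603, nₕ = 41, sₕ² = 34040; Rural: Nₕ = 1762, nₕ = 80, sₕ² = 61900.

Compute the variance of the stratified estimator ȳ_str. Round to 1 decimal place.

Var(ȳ_str) = Σₕ Wₕ²(1 − fₕ)sₕ²/nₕ with Wₕ = Nₕ/N, N = 6639.
Suburban: Wₕ = 0.64377165; term = 0.64377165²·(1 − 0.03369209)·19550/144 = 54.370522.
Urban: Wₕ = 0.09082693; term = 0.09082693²·(1 − 0.06799337)·34040/41 = 6.3834283.
Rural: Wₕ = 0.26540142; term = 0.26540142²·(1 − 0.04540295)·61900/80 = 52.026813.
Sum = 112.78076.

112.8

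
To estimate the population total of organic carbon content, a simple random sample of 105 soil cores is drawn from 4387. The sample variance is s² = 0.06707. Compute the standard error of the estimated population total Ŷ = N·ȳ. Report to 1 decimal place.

109.5

Var(Ŷ) = N²·Var(ȳ) = N²·(1 − n/N)·s²/n.
f = 105/4387 = 0.02393435; Var(ȳ) = 0.97606565·0.06707/105 = 6.2347355 × 10^-4.
Var(Ŷ) = 4387² · (6.2347355 × 10^-4) = 11999.228.
SE(Ŷ) = √(11999.228) = 109.5.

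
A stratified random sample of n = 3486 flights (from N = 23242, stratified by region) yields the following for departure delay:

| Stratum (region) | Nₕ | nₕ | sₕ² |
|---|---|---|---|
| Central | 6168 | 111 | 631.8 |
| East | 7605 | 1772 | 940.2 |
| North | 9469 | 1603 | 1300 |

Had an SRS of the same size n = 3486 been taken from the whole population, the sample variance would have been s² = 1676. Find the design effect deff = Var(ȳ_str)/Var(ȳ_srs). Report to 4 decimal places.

1.3435

Var(ȳ_str) = Σ Wₕ²(1−fₕ)sₕ²/nₕ with Wₕ = Nₕ/23242:
  Central: (6168/23242)²·(1−111/6168)·631.8/111 = 0.39365121
  East: (7605/23242)²·(1−1772/7605)·940.2/1772 = 0.043571321
  North: (9469/23242)²·(1−1603/9469)·1300/1603 = 0.11182036
  → Var(ȳ_str) = 0.54904289.
Var(ȳ_srs) = (1 − 3486/23242)·1676/3486 = 0.40866943.
deff = 0.54904289 / 0.40866943 = 1.3435.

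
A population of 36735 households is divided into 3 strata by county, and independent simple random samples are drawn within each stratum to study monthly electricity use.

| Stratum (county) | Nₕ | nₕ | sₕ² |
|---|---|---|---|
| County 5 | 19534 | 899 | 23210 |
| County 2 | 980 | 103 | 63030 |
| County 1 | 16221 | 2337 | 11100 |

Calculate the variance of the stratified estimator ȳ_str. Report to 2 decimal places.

8.15

Var(ȳ_str) = Σₕ Wₕ²(1 − fₕ)sₕ²/nₕ with Wₕ = Nₕ/N, N = 36735.
County 5: Wₕ = 0.53175446; term = 0.53175446²·(1 − 0.04602232)·23210/899 = 6.9642755.
County 2: Wₕ = 0.02667756; term = 0.02667756²·(1 − 0.10510204)·63030/103 = 0.38974061.
County 1: Wₕ = 0.44156799; term = 0.44156799²·(1 − 0.14407250)·11100/2337 = 0.79267727.
Sum = 8.1466934.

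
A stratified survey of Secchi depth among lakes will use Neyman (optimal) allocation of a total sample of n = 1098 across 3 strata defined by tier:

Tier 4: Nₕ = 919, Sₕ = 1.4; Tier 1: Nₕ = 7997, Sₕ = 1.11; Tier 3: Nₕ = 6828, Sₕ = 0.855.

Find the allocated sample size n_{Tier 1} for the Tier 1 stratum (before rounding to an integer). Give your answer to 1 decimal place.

Neyman allocation: nₕ = n·NₕSₕ / Σⱼ NⱼSⱼ.
Σ NⱼSⱼ = 919·1.4 + 7997·1.11 + 6828·0.855 = 16001.21.
n_{Tier 1} = 1098·7997·1.11 / 16001.21 = 609.1.

609.1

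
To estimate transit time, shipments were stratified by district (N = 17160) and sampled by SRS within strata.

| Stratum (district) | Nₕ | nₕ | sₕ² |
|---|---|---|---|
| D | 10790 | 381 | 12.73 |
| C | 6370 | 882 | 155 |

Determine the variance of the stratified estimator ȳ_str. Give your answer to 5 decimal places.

0.03361

Var(ȳ_str) = Σₕ Wₕ²(1 − fₕ)sₕ²/nₕ with Wₕ = Nₕ/N, N = 17160.
D: Wₕ = 0.62878788; term = 0.62878788²·(1 − 0.03531047)·12.73/381 = 0.012743811.
C: Wₕ = 0.37121212; term = 0.37121212²·(1 − 0.13846154)·155/882 = 0.020863256.
Sum = 0.033607067.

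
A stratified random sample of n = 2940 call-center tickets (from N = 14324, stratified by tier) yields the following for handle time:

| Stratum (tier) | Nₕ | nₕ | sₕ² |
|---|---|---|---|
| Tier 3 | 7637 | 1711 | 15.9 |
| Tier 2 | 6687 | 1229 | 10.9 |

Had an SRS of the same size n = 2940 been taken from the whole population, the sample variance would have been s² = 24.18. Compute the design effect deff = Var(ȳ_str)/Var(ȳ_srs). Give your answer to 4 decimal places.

Var(ȳ_str) = Σ Wₕ²(1−fₕ)sₕ²/nₕ with Wₕ = Nₕ/14324:
  Tier 3: (7637/14324)²·(1−1711/7637)·15.9/1711 = 0.0020497596
  Tier 2: (6687/14324)²·(1−1229/6687)·10.9/1229 = 0.0015776507
  → Var(ȳ_str) = 0.0036274103.
Var(ȳ_srs) = (1 − 2940/14324)·24.18/2940 = 0.0065364138.
deff = 0.0036274103 / 0.0065364138 = 0.5550.

0.5550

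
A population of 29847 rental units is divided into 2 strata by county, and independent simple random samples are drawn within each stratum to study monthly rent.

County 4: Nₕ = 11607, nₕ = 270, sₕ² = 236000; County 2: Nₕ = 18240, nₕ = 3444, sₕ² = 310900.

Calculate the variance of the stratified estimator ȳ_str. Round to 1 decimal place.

Var(ȳ_str) = Σₕ Wₕ²(1 − fₕ)sₕ²/nₕ with Wₕ = Nₕ/N, N = 29847.
County 4: Wₕ = 0.38888330; term = 0.38888330²·(1 − 0.02326182)·236000/270 = 129.11152.
County 2: Wₕ = 0.61111670; term = 0.61111670²·(1 − 0.18881579)·310900/3444 = 27.347987.
Sum = 156.45951.

156.5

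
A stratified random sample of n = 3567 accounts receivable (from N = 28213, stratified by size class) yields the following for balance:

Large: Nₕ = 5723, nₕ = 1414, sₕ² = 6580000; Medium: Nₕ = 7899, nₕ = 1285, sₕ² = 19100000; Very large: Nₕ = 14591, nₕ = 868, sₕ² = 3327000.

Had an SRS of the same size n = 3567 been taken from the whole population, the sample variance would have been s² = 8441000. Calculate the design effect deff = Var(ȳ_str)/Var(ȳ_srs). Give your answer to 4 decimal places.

1.0081

Var(ȳ_str) = Σ Wₕ²(1−fₕ)sₕ²/nₕ with Wₕ = Nₕ/28213:
  Large: (5723/28213)²·(1−1414/5723)·6580000/1414 = 144.17109
  Medium: (7899/28213)²·(1−1285/7899)·19100000/1285 = 975.5915
  Very large: (14591/28213)²·(1−868/14591)·3327000/868 = 964.2034
  → Var(ȳ_str) = 2083.966.
Var(ȳ_srs) = (1 − 3567/28213)·8441000/3567 = 2067.226.
deff = 2083.966 / 2067.226 = 1.0081.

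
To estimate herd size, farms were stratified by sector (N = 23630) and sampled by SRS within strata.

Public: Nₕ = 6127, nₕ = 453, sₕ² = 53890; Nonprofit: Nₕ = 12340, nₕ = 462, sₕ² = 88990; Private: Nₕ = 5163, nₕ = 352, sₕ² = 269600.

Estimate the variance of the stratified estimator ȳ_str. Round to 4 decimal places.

92.0405

Var(ȳ_str) = Σₕ Wₕ²(1 − fₕ)sₕ²/nₕ with Wₕ = Nₕ/N, N = 23630.
Public: Wₕ = 0.25928904; term = 0.25928904²·(1 − 0.07393504)·53890/453 = 7.4066147.
Nonprofit: Wₕ = 0.52221752; term = 0.52221752²·(1 − 0.03743922)·88990/462 = 50.562701.
Private: Wₕ = 0.21849344; term = 0.21849344²·(1 − 0.06817742)·269600/352 = 34.071187.
Sum = 92.040503.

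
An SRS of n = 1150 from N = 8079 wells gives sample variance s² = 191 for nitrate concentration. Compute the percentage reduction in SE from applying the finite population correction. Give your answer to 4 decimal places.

f = n/N = 1150/8079 = 0.14234435.
SE_no-fpc = √(s²/n) = 0.40753767; SE_fpc = √((1−f)s²/n) = 0.37741942.
Ratio = √(1−f) = 0.92609700. Reduction = 100·(1 − 0.92609700) = 7.3903%.

7.3903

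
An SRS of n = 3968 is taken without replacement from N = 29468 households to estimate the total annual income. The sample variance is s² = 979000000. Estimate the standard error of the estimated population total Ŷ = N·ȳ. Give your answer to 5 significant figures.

1.3616 × 10^7

Var(Ŷ) = N²·Var(ȳ) = N²·(1 − n/N)·s²/n.
f = 3968/29468 = 0.13465454; Var(ȳ) = 0.86534546·979000000/3968 = 213501.31.
Var(Ŷ) = 29468² · 213501.31 = 1.8539664 × 10^14.
SE(Ŷ) = √(1.8539664 × 10^14) = 1.3616 × 10^7.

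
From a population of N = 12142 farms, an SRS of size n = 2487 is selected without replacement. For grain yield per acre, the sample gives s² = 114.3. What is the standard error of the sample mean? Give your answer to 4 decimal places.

Under SRS without replacement, Var(ȳ) = (1 − f)·s²/n with f = n/N = 2487/12142 = 0.20482622.
Var(ȳ) = (1 − 0.20482622)·114.3/2487 = 0.79517378·0.045958987 = 0.036545381.
SE(ȳ) = √(0.036545381) = 0.1912.

0.1912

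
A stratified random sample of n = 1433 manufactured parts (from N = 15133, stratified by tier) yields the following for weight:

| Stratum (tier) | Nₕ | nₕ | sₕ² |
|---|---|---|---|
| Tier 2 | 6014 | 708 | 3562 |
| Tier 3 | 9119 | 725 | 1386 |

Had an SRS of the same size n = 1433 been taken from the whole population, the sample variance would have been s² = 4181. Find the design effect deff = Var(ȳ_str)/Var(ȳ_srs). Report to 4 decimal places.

0.5073

Var(ȳ_str) = Σ Wₕ²(1−fₕ)sₕ²/nₕ with Wₕ = Nₕ/15133:
  Tier 2: (6014/15133)²·(1−708/6014)·3562/708 = 0.70103752
  Tier 3: (9119/15133)²·(1−725/9119)·1386/725 = 0.638986
  → Var(ȳ_str) = 1.3400235.
Var(ȳ_srs) = (1 − 1433/15133)·4181/1433 = 2.6413717.
deff = 1.3400235 / 2.6413717 = 0.5073.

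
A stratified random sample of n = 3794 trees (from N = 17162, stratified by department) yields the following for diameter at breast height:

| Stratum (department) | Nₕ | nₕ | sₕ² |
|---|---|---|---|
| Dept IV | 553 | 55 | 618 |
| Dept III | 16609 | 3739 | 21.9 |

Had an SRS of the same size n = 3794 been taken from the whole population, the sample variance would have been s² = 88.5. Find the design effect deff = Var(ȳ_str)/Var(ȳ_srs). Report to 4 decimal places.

Var(ȳ_str) = Σ Wₕ²(1−fₕ)sₕ²/nₕ with Wₕ = Nₕ/17162:
  Dept IV: (553/17162)²·(1−55/553)·618/55 = 0.010506171
  Dept III: (16609/17162)²·(1−3739/16609)·21.9/3739 = 0.0042508413
  → Var(ȳ_str) = 0.014757012.
Var(ȳ_srs) = (1 − 3794/17162)·88.5/3794 = 0.018169563.
deff = 0.014757012 / 0.018169563 = 0.8122.

0.8122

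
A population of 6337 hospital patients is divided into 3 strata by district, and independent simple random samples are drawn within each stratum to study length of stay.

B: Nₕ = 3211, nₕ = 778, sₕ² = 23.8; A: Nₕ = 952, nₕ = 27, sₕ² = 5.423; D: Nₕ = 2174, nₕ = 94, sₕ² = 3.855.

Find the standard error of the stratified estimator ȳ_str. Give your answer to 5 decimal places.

Var(ȳ_str) = Σₕ Wₕ²(1 − fₕ)sₕ²/nₕ with Wₕ = Nₕ/N, N = 6337.
B: Wₕ = 0.50670664; term = 0.50670664²·(1 − 0.24229212)·23.8/778 = 0.0059513071.
A: Wₕ = 0.15022881; term = 0.15022881²·(1 − 0.02836134)·5.423/27 = 0.0044044036.
D: Wₕ = 0.34306454; term = 0.34306454²·(1 − 0.04323827)·3.855/94 = 0.0046179794.
Sum = 0.01497369.
SE = √(0.01497369) = 0.12237.

0.12237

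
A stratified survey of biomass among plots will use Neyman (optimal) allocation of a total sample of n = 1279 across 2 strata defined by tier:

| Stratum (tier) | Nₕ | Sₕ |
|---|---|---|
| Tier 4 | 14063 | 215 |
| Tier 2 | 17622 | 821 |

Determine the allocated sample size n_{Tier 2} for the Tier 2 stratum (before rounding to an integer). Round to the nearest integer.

Neyman allocation: nₕ = n·NₕSₕ / Σⱼ NⱼSⱼ.
Σ NⱼSⱼ = 14063·215 + 17622·821 = 1.7491207 × 10^7.
n_{Tier 2} = 1279·17622·821 / (1.7491207 × 10^7) = 1058.

1058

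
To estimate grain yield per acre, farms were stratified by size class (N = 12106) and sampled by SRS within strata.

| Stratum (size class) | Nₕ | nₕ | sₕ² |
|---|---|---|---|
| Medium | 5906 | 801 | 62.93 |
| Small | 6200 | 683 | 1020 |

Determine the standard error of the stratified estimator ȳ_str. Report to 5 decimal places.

Var(ȳ_str) = Σₕ Wₕ²(1 − fₕ)sₕ²/nₕ with Wₕ = Nₕ/N, N = 12106.
Medium: Wₕ = 0.48785726; term = 0.48785726²·(1 − 0.13562479)·62.93/801 = 0.016162669.
Small: Wₕ = 0.51214274; term = 0.51214274²·(1 − 0.11016129)·1020/683 = 0.34855619.
Sum = 0.36471886.
SE = √(0.36471886) = 0.60392.

0.60392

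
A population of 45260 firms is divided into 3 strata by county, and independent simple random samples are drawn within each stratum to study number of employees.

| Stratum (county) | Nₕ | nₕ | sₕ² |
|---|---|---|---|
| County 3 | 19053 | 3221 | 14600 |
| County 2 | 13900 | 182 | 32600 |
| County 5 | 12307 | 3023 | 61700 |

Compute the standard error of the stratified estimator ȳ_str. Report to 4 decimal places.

Var(ȳ_str) = Σₕ Wₕ²(1 − fₕ)sₕ²/nₕ with Wₕ = Nₕ/N, N = 45260.
County 3: Wₕ = 0.42096774; term = 0.42096774²·(1 − 0.16905474)·14600/3221 = 0.66747066.
County 2: Wₕ = 0.30711445; term = 0.30711445²·(1 − 0.01309353)·32600/182 = 16.673344.
County 5: Wₕ = 0.27191781; term = 0.27191781²·(1 − 0.24563257)·61700/3023 = 1.1384272.
Sum = 18.479242.
SE = √(18.479242) = 4.2987.

4.2987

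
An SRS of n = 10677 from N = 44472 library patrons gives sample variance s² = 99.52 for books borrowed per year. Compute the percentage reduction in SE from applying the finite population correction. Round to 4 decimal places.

f = n/N = 10677/44472 = 0.24008365.
SE_no-fpc = √(s²/n) = 0.096545172; SE_fpc = √((1−f)s²/n) = 0.084161498.
Ratio = √(1−f) = 0.87173181. Reduction = 100·(1 − 0.87173181) = 12.8268%.

12.8268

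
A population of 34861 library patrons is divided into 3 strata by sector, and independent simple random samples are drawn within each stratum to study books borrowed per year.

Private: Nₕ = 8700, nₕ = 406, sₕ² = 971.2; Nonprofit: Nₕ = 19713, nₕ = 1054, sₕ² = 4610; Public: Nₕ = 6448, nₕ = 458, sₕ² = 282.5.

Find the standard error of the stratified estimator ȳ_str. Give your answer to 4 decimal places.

1.2188

Var(ȳ_str) = Σₕ Wₕ²(1 − fₕ)sₕ²/nₕ with Wₕ = Nₕ/N, N = 34861.
Private: Wₕ = 0.24956255; term = 0.24956255²·(1 − 0.04666667)·971.2/406 = 0.14203201.
Nonprofit: Wₕ = 0.56547431; term = 0.56547431²·(1 − 0.05346726)·4610/1054 = 1.323798.
Public: Wₕ = 0.18496314; term = 0.18496314²·(1 − 0.07102978)·282.5/458 = 0.019603118.
Sum = 1.4854331.
SE = √(1.4854331) = 1.2188.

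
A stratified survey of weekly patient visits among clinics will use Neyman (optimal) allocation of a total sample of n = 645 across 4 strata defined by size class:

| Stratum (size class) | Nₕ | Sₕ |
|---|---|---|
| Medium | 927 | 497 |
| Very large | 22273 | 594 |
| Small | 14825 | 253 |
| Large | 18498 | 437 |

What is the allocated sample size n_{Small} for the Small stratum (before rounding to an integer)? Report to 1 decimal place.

Neyman allocation: nₕ = n·NₕSₕ / Σⱼ NⱼSⱼ.
Σ NⱼSⱼ = 927·497 + 22273·594 + 14825·253 + 18498·437 = 2.5525232 × 10^7.
n_{Small} = 645·14825·253 / (2.5525232 × 10^7) = 94.8.

94.8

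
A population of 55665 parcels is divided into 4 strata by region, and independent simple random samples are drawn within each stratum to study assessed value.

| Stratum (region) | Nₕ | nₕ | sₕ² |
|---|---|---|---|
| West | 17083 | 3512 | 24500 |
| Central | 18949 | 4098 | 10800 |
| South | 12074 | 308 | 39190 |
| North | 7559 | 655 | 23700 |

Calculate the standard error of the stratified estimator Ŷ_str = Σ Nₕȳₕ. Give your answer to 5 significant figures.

Var(Ŷ_str) = Σₕ Nₕ²(1 − fₕ)sₕ²/nₕ.
West: 17083²·(1 − 3512/17083)·24500/3512 = 1.6172888 × 10^9.
Central: 18949²·(1 − 4098/18949)·10800/4098 = 7.4164111 × 10^8.
South: 12074²·(1 − 308/12074)·39190/308 = 1.8076093 × 10^10.
North: 7559²·(1 − 655/7559)·23700/655 = 1.8883051 × 10^9.
Sum = 2.2323328 × 10^10.
SE = √(2.2323328 × 10^10) = 149410.

149410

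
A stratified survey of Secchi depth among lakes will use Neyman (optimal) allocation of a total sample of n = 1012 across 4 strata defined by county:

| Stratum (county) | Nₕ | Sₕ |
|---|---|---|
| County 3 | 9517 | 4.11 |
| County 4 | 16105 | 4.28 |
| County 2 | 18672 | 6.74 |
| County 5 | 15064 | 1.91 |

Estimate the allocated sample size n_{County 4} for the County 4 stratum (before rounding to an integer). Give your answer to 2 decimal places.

Neyman allocation: nₕ = n·NₕSₕ / Σⱼ NⱼSⱼ.
Σ NⱼSⱼ = 9517·4.11 + 16105·4.28 + 18672·6.74 + 15064·1.91 = 262665.79.
n_{County 4} = 1012·16105·4.28 / 262665.79 = 265.57.

265.57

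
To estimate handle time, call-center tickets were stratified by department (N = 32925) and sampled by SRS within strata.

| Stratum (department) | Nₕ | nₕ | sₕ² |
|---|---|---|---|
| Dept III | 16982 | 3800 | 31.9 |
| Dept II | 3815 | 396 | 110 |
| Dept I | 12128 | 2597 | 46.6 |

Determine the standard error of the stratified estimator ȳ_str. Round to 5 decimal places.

Var(ȳ_str) = Σₕ Wₕ²(1 − fₕ)sₕ²/nₕ with Wₕ = Nₕ/N, N = 32925.
Dept III: Wₕ = 0.51577828; term = 0.51577828²·(1 − 0.22376634)·31.9/3800 = 0.0017335073.
Dept II: Wₕ = 0.11586940; term = 0.11586940²·(1 − 0.10380079)·110/396 = 0.0033422549.
Dept I: Wₕ = 0.36835232; term = 0.36835232²·(1 − 0.21413259)·46.6/2597 = 0.0019133308.
Sum = 0.006989093.
SE = √(0.006989093) = 0.08360.

0.08360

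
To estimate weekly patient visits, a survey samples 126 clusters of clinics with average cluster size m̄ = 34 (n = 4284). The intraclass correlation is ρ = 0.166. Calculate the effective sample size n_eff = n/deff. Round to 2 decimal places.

661.32

deff = 1 + (34 − 1)·0.166 = 1 + 5.478 = 6.478.
n_eff = 4284 / 6.478 = 661.32.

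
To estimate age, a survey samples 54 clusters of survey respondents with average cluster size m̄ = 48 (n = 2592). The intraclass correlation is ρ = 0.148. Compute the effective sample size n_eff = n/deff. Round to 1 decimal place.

325.8

deff = 1 + (48 − 1)·0.148 = 1 + 6.956 = 7.956.
n_eff = 2592 / 7.956 = 325.8.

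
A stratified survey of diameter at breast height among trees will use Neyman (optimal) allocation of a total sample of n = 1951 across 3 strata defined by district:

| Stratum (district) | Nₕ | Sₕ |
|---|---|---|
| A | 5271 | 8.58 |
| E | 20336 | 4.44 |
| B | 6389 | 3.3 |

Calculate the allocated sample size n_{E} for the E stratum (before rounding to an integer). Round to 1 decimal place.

1124.9

Neyman allocation: nₕ = n·NₕSₕ / Σⱼ NⱼSⱼ.
Σ NⱼSⱼ = 5271·8.58 + 20336·4.44 + 6389·3.3 = 156600.72.
n_{E} = 1951·20336·4.44 / 156600.72 = 1124.9.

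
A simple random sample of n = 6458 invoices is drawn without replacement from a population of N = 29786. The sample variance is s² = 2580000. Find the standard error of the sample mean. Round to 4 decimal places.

Under SRS without replacement, Var(ȳ) = (1 − f)·s²/n with f = n/N = 6458/29786 = 0.21681327.
Var(ȳ) = (1 − 0.21681327)·2580000/6458 = 0.78318673·399.50449 = 312.88662.
SE(ȳ) = √(312.88662) = 17.6886.

17.6886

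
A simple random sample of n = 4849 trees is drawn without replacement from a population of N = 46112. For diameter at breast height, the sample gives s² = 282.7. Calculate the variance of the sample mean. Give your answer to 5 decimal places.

0.05217

Under SRS without replacement, Var(ȳ) = (1 − f)·s²/n with f = n/N = 4849/46112 = 0.10515701.
Var(ȳ) = (1 − 0.10515701)·282.7/4849 = 0.89484299·0.058300681 = 0.052169955.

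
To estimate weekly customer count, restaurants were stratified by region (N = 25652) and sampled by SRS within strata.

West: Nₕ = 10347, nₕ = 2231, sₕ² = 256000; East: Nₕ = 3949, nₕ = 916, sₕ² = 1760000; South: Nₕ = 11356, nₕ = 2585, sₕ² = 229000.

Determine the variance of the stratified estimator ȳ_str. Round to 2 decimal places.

63.03

Var(ȳ_str) = Σₕ Wₕ²(1 − fₕ)sₕ²/nₕ with Wₕ = Nₕ/N, N = 25652.
West: Wₕ = 0.40336036; term = 0.40336036²·(1 − 0.21561805)·256000/2231 = 14.643821.
East: Wₕ = 0.15394511; term = 0.15394511²·(1 − 0.23195746)·1760000/916 = 34.973112.
South: Wₕ = 0.44269453; term = 0.44269453²·(1 − 0.22763297)·229000/2585 = 13.409327.
Sum = 63.02626.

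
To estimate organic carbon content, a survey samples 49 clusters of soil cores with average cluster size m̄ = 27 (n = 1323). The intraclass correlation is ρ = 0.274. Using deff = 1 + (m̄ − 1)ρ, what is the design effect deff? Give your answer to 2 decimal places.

8.12

deff = 1 + (27 − 1)·0.274 = 1 + 7.124 = 8.124.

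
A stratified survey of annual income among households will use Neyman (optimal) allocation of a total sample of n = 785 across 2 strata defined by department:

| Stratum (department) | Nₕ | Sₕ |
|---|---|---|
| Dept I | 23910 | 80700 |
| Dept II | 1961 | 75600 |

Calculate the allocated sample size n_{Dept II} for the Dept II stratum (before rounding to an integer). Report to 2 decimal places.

56.01

Neyman allocation: nₕ = n·NₕSₕ / Σⱼ NⱼSⱼ.
Σ NⱼSⱼ = 23910·80700 + 1961·75600 = 2.0777886 × 10^9.
n_{Dept II} = 785·1961·75600 / (2.0777886 × 10^9) = 56.01.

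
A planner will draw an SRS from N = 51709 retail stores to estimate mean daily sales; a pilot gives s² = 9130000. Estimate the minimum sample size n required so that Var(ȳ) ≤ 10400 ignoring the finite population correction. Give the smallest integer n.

878

Without fpc, n₀ = s²/D = 9130000/10400 = 877.8846.
Rounding up, n = 878.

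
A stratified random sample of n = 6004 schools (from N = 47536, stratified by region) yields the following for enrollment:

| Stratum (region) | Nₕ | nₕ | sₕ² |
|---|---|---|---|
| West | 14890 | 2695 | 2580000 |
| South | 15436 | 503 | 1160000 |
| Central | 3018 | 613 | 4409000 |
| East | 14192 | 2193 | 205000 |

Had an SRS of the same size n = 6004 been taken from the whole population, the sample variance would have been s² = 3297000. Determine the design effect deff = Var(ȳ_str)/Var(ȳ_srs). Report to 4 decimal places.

Var(ȳ_str) = Σ Wₕ²(1−fₕ)sₕ²/nₕ with Wₕ = Nₕ/47536:
  West: (14890/47536)²·(1−2695/14890)·2580000/2695 = 76.929369
  South: (15436/47536)²·(1−503/15436)·1160000/503 = 235.24834
  Central: (3018/47536)²·(1−613/3018)·4409000/613 = 23.103016
  East: (14192/47536)²·(1−2193/14192)·205000/2193 = 7.0446369
  → Var(ȳ_str) = 342.32536.
Var(ȳ_srs) = (1 − 6004/47536)·3297000/6004 = 479.77595.
deff = 342.32536 / 479.77595 = 0.7135.

0.7135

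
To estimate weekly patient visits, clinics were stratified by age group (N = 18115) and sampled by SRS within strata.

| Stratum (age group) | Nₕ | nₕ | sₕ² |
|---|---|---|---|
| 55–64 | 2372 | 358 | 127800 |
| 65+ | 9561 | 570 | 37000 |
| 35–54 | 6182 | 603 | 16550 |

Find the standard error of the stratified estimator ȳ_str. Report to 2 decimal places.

5.01

Var(ȳ_str) = Σₕ Wₕ²(1 − fₕ)sₕ²/nₕ with Wₕ = Nₕ/N, N = 18115.
55–64: Wₕ = 0.13094121; term = 0.13094121²·(1 − 0.15092749)·127800/358 = 5.1969113.
65+: Wₕ = 0.52779465; term = 0.52779465²·(1 − 0.05961719)·37000/570 = 17.004408.
35–54: Wₕ = 0.34126415; term = 0.34126415²·(1 − 0.09754125)·16550/603 = 2.8846251.
Sum = 25.085944.
SE = √(25.085944) = 5.01.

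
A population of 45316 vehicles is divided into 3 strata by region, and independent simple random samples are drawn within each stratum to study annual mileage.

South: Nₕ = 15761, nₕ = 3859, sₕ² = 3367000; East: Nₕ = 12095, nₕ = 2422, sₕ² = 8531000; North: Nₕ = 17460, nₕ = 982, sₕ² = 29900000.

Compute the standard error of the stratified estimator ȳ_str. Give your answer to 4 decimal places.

67.4257

Var(ȳ_str) = Σₕ Wₕ²(1 − fₕ)sₕ²/nₕ with Wₕ = Nₕ/N, N = 45316.
South: Wₕ = 0.34780210; term = 0.34780210²·(1 − 0.24484487)·3367000/3859 = 79.701944.
East: Wₕ = 0.26690352; term = 0.26690352²·(1 − 0.20024804)·8531000/2422 = 200.67336.
North: Wₕ = 0.38529438; term = 0.38529438²·(1 − 0.05624284)·29900000/982 = 4265.8473.
Sum = 4546.2226.
SE = √(4546.2226) = 67.4257.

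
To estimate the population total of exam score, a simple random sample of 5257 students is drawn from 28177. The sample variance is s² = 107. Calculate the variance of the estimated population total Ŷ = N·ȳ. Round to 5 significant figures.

1.3145 × 10^7

Var(Ŷ) = N²·Var(ȳ) = N²·(1 − n/N)·s²/n.
f = 5257/28177 = 0.18657061; Var(ȳ) = 0.81342939·107/5257 = 0.016556391.
Var(Ŷ) = 28177² · 0.016556391 = 1.3144836 × 10^7.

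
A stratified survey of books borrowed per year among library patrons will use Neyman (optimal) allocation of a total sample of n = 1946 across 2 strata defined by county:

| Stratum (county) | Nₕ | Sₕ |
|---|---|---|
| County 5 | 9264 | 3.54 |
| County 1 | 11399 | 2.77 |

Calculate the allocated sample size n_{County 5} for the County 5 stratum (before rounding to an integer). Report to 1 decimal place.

Neyman allocation: nₕ = n·NₕSₕ / Σⱼ NⱼSⱼ.
Σ NⱼSⱼ = 9264·3.54 + 11399·2.77 = 64369.79.
n_{County 5} = 1946·9264·3.54 / 64369.79 = 991.4.

991.4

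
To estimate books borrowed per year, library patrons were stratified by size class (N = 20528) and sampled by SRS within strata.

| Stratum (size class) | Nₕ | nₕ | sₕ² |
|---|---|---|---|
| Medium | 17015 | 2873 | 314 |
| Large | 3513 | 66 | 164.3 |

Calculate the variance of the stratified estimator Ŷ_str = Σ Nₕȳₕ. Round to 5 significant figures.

5.6444 × 10^7

Var(Ŷ_str) = Σₕ Nₕ²(1 − fₕ)sₕ²/nₕ.
Medium: 17015²·(1 − 2873/17015)·314/2873 = 2.6298853 × 10^7.
Large: 3513²·(1 − 66/3513)·164.3/66 = 3.0144845 × 10^7.
Sum = 5.6443698 × 10^7.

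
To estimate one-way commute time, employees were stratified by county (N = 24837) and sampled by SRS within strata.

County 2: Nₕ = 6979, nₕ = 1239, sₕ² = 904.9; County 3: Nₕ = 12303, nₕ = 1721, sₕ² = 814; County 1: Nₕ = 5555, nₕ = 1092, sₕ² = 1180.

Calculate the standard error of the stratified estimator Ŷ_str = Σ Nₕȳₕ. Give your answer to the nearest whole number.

10845

Var(Ŷ_str) = Σₕ Nₕ²(1 − fₕ)sₕ²/nₕ.
County 2: 6979²·(1 − 1239/6979)·904.9/1239 = 2.9257309 × 10^7.
County 3: 12303²·(1 − 1721/12303)·814/1721 = 6.1577537 × 10^7.
County 1: 5555²·(1 − 1092/5555)·1180/1092 = 2.6789852 × 10^7.
Sum = 1.176247 × 10^8.
SE = √(1.176247 × 10^8) = 10845.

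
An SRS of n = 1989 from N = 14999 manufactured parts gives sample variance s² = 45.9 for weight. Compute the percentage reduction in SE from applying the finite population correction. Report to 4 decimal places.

f = n/N = 1989/14999 = 0.13260884.
SE_no-fpc = √(s²/n) = 0.15191091; SE_fpc = √((1−f)s²/n) = 0.14148045.
Ratio = √(1−f) = 0.93133837. Reduction = 100·(1 − 0.93133837) = 6.8662%.

6.8662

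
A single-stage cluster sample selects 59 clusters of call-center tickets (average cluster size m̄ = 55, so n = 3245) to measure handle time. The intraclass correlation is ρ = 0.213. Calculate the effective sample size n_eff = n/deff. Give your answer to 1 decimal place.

259.6

deff = 1 + (55 − 1)·0.213 = 1 + 11.502 = 12.502.
n_eff = 3245 / 12.502 = 259.6.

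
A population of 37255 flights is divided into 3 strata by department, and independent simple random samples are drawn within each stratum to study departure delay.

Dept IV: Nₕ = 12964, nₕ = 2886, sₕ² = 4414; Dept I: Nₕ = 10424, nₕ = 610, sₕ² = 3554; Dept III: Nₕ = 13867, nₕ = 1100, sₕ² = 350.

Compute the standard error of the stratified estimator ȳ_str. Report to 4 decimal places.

0.7836

Var(ȳ_str) = Σₕ Wₕ²(1 − fₕ)sₕ²/nₕ with Wₕ = Nₕ/N, N = 37255.
Dept IV: Wₕ = 0.34798014; term = 0.34798014²·(1 − 0.22261648)·4414/2886 = 0.14397273.
Dept I: Wₕ = 0.27980137; term = 0.27980137²·(1 − 0.05851880)·3554/610 = 0.42943646.
Dept III: Wₕ = 0.37221849; term = 0.37221849²·(1 − 0.07932502)·350/1100 = 0.040586126.
Sum = 0.61399532.
SE = √(0.61399532) = 0.7836.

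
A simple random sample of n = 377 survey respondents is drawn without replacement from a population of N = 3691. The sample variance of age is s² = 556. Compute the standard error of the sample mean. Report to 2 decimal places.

1.15

Under SRS without replacement, Var(ȳ) = (1 − f)·s²/n with f = n/N = 377/3691 = 0.10214034.
Var(ȳ) = (1 − 0.10214034)·556/377 = 0.89785966·1.4748011 = 1.3241644.
SE(ȳ) = √(1.3241644) = 1.15.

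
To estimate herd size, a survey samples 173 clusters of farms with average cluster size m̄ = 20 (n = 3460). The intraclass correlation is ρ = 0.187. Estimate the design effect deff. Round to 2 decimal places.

deff = 1 + (20 − 1)·0.187 = 1 + 3.553 = 4.553.

4.55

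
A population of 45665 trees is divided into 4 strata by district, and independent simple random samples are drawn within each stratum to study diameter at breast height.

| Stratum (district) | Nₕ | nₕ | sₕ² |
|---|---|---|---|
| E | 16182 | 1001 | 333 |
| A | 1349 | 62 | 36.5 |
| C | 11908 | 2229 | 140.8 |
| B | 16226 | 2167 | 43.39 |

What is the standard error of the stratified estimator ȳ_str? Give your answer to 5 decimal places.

Var(ȳ_str) = Σₕ Wₕ²(1 − fₕ)sₕ²/nₕ with Wₕ = Nₕ/N, N = 45665.
E: Wₕ = 0.35436330; term = 0.35436330²·(1 − 0.06185886)·333/1001 = 0.039190049.
A: Wₕ = 0.02954122; term = 0.02954122²·(1 − 0.04595997)·36.5/62 = 4.9014519 × 10^-4.
C: Wₕ = 0.26076864; term = 0.26076864²·(1 − 0.18718509)·140.8/2229 = 0.0034913628.
B: Wₕ = 0.35532684; term = 0.35532684²·(1 − 0.13355109)·43.39/2167 = 0.0021904317.
Sum = 0.045361989.
SE = √(0.045361989) = 0.21298.

0.21298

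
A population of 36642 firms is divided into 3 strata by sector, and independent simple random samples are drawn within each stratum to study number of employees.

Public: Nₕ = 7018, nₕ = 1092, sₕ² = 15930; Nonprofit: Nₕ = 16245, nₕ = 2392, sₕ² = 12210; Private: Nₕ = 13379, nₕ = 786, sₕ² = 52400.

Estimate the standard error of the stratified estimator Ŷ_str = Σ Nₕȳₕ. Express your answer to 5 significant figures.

Var(Ŷ_str) = Σₕ Nₕ²(1 − fₕ)sₕ²/nₕ.
Public: 7018²·(1 − 1092/7018)·15930/1092 = 6.0669183 × 10^8.
Nonprofit: 16245²·(1 − 2392/16245)·12210/2392 = 1.1487302 × 10^9.
Private: 13379²·(1 − 786/13379)·52400/786 = 1.1232116 × 10^10.
Sum = 1.2987538 × 10^10.
SE = √(1.2987538 × 10^10) = 113960.

113960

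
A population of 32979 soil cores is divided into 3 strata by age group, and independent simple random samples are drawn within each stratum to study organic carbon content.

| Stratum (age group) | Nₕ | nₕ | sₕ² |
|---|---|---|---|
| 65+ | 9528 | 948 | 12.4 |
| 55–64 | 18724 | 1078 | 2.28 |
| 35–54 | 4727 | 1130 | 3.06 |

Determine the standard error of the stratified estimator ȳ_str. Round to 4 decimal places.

Var(ȳ_str) = Σₕ Wₕ²(1 − fₕ)sₕ²/nₕ with Wₕ = Nₕ/N, N = 32979.
65+: Wₕ = 0.28891113; term = 0.28891113²·(1 − 0.09949622)·12.4/948 = 9.8316728 × 10^-4.
55–64: Wₕ = 0.56775524; term = 0.56775524²·(1 − 0.05757317)·2.28/1078 = 6.4251908 × 10^-4.
35–54: Wₕ = 0.14333364; term = 0.14333364²·(1 − 0.23905225)·3.06/1130 = 4.2334463 × 10^-5.
Sum = 0.0016680208.
SE = √(0.0016680208) = 0.0408.

0.0408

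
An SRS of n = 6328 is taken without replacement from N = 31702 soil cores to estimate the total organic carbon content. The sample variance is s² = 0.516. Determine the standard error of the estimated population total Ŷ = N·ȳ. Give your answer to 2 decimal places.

Var(Ŷ) = N²·Var(ȳ) = N²·(1 − n/N)·s²/n.
f = 6328/31702 = 0.19960886; Var(ȳ) = 0.80039114·0.516/6328 = 6.5265776 × 10^-5.
Var(Ŷ) = 31702² · (6.5265776 × 10^-5) = 65593.202.
SE(Ŷ) = √(65593.202) = 256.11.

256.11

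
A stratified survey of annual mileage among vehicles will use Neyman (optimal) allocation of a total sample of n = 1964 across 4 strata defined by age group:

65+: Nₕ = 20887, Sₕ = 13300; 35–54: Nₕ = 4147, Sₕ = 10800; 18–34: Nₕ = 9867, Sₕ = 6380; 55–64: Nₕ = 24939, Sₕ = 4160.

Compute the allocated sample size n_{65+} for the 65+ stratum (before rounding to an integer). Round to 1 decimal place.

Neyman allocation: nₕ = n·NₕSₕ / Σⱼ NⱼSⱼ.
Σ NⱼSⱼ = 20887·13300 + 4147·10800 + 9867·6380 + 24939·4160 = 4.892824 × 10^8.
n_{65+} = 1964·20887·13300 / (4.892824 × 10^8) = 1115.1.

1115.1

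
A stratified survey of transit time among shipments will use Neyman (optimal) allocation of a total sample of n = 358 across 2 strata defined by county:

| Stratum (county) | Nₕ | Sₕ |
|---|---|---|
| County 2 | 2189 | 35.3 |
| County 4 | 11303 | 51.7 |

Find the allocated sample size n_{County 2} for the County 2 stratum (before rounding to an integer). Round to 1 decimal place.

Neyman allocation: nₕ = n·NₕSₕ / Σⱼ NⱼSⱼ.
Σ NⱼSⱼ = 2189·35.3 + 11303·51.7 = 661636.8.
n_{County 2} = 358·2189·35.3 / 661636.8 = 41.8.

41.8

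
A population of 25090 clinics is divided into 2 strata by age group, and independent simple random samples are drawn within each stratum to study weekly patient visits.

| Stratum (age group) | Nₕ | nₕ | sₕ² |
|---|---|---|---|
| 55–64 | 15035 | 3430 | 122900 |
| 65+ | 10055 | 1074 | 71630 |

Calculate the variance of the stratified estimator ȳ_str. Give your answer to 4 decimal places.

19.4987

Var(ȳ_str) = Σₕ Wₕ²(1 − fₕ)sₕ²/nₕ with Wₕ = Nₕ/N, N = 25090.
55–64: Wₕ = 0.59924273; term = 0.59924273²·(1 − 0.22813435)·122900/3430 = 9.9312752.
65+: Wₕ = 0.40075727; term = 0.40075727²·(1 − 0.10681253)·71630/1074 = 9.5674482.
Sum = 19.498723.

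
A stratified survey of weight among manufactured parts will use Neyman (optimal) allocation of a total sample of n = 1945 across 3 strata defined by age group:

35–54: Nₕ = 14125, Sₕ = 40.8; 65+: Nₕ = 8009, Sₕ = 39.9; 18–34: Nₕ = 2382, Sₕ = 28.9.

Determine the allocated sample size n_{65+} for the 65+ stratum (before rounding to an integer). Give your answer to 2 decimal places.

644.29

Neyman allocation: nₕ = n·NₕSₕ / Σⱼ NⱼSⱼ.
Σ NⱼSⱼ = 14125·40.8 + 8009·39.9 + 2382·28.9 = 964698.9.
n_{65+} = 1945·8009·39.9 / 964698.9 = 644.29.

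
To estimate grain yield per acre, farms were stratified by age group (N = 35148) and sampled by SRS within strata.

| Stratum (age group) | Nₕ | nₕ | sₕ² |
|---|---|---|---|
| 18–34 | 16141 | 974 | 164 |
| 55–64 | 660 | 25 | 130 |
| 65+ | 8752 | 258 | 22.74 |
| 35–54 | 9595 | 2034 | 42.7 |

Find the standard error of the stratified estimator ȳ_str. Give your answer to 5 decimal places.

Var(ȳ_str) = Σₕ Wₕ²(1 − fₕ)sₕ²/nₕ with Wₕ = Nₕ/N, N = 35148.
18–34: Wₕ = 0.45922954; term = 0.45922954²·(1 − 0.06034323)·164/974 = 0.03336674.
55–64: Wₕ = 0.01877774; term = 0.01877774²·(1 − 0.03787879)·130/25 = 0.0017640861.
65+: Wₕ = 0.24900421; term = 0.24900421²·(1 − 0.02947898)·22.74/258 = 0.0053038238.
35–54: Wₕ = 0.27298851; term = 0.27298851²·(1 − 0.21198541)·42.7/2034 = 0.0012328207.
Sum = 0.041667471.
SE = √(0.041667471) = 0.20413.

0.20413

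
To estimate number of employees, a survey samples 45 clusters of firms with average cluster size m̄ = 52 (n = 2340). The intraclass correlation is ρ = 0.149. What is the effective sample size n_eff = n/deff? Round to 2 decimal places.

deff = 1 + (52 − 1)·0.149 = 1 + 7.599 = 8.599.
n_eff = 2340 / 8.599 = 272.12.

272.12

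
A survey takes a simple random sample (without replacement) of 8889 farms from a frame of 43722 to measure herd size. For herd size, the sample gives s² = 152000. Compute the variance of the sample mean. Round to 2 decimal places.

Under SRS without replacement, Var(ȳ) = (1 − f)·s²/n with f = n/N = 8889/43722 = 0.20330726.
Var(ȳ) = (1 − 0.20330726)·152000/8889 = 0.79669274·17.099786 = 13.623276.

13.62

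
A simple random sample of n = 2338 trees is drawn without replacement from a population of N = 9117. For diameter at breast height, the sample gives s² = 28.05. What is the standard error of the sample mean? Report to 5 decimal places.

0.09445

Under SRS without replacement, Var(ȳ) = (1 − f)·s²/n with f = n/N = 2338/9117 = 0.25644401.
Var(ȳ) = (1 − 0.25644401)·28.05/2338 = 0.74355599·0.011997434 = 0.0089207637.
SE(ȳ) = √(0.0089207637) = 0.09445.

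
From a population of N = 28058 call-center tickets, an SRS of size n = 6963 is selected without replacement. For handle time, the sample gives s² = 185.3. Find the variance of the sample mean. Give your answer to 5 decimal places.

Under SRS without replacement, Var(ȳ) = (1 − f)·s²/n with f = n/N = 6963/28058 = 0.24816452.
Var(ȳ) = (1 − 0.24816452)·185.3/6963 = 0.75183548·0.026612092 = 0.020007915.

0.02001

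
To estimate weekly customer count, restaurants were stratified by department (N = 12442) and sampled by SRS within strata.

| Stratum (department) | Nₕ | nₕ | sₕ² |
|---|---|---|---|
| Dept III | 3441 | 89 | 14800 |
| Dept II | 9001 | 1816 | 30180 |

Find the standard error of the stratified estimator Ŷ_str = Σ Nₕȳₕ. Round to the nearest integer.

54707

Var(Ŷ_str) = Σₕ Nₕ²(1 − fₕ)sₕ²/nₕ.
Dept III: 3441²·(1 − 89/3441)·14800/89 = 1.9180521 × 10^9.
Dept II: 9001²·(1 − 1816/9001)·30180/1816 = 1.0747833 × 10^9.
Sum = 2.9928354 × 10^9.
SE = √(2.9928354 × 10^9) = 54707.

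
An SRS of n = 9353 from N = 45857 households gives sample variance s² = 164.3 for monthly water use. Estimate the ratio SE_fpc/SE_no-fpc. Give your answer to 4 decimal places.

0.8922

f = n/N = 9353/45857 = 0.20396014.
SE_no-fpc = √(s²/n) = 0.13253889; SE_fpc = √((1−f)s²/n) = 0.11825261.
Ratio = √(1−f) = 0.89221066.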